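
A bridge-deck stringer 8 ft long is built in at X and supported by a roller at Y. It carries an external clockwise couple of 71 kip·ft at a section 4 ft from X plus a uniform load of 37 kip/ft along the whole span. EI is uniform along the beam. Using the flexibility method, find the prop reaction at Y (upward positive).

Choose R_Y as the redundant. The primary structure is the cantilever fixed at X.
Primary-structure tip deflection at Y by superposition:
  clockwise couple 71 at a = 4: M₀a(2L − a)/(2EI) = 1704/EI
  UDL 37: wL⁴/(8EI) = 18944/EI
  δ_0 = 20648/EI
Flexibility coefficient — unit upward force at Y: δ_{YY} = L³/(3EI) = 170.7/EI.
The prop prevents deflection at Y: R_Y = δ_0/δ_{YY} = 20648/170.7 = 121 kip.

R_Y = 121 kip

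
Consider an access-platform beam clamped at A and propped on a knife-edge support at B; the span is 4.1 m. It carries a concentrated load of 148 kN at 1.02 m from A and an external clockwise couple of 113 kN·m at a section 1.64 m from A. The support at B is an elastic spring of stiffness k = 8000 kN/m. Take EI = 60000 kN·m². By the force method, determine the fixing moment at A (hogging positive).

Release the roller at B. Primary structure: cantilever fixed at A.
Free-end deflection of the primary structure under the applied loading (downward +):
  point load 148 at a = 1.02: Pa²(3L − a)/(6EI) = 289.5/EI
  clockwise couple 113 at a = 1.64: M₀a(2L − a)/(2EI) = 607.8/EI
  δ_0 = 897.3/EI
Flexibility coefficient — unit upward force at B: δ_{BB} = L³/(3EI) = 22.97/EI.
With EI = 60000 kN·m²: δ_0 = 0.014956 m and δ_{BB} = 0.000383 m/kN.
Compatibility — the spring shortens by R_B/k under the reaction it provides: δ_0 − R_B·δ_{BB} = R_B/k. With 1/k = 0.000125 m/kN, R_B = δ_0 / (δ_{BB} + 1/k) = 0.014956 / (0.000383 + 0.000125) = 29.45 kN.
Moment equilibrium about A: M_A = Σ(load moments about A) − R_B·L = 264 − 29.45×4.1 = 143.2 kN·m.

M_A = 143.2 kN·m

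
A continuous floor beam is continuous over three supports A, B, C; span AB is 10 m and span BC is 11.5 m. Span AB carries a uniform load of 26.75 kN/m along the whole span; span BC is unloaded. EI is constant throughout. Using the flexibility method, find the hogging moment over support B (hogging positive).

Release continuity at B by inserting a hinge; the redundant is the internal moment M_B. The primary structure is two simply-supported spans AB and BC.
End slopes at the hinge B, treating each span as simply supported:
  span AB: UDL 26.75: wL³/(24EI) = 1115/EI
  relative rotation θ_0 = (1115 + 0)/EI = 1115/EI
A unit hogging moment at B produces rotation L₁/(3EI) + L₂/(3EI) = 7.167/EI.
Compatibility: M_B·(L₁+L₂)/(3EI) = θ_0, giving M_B = 155.5 kN·m (hogging).

M_B = 155.5 kN·m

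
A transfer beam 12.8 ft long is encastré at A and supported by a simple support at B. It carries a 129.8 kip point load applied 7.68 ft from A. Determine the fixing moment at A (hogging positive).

M_A = 279.1 kip·ft

Release the roller at B. Primary structure: cantilever fixed at A.
Deflection at B on the released cantilever, summing each load's contribution:
  point load 129.8 at a = 7.68: Pa²(3L − a)/(6EI) = 39198/EI
Flexibility coefficient — unit upward force at B: δ_{BB} = L³/(3EI) = 699.1/EI.
Compatibility at B: δ_0 − R_B·δ_{BB} = 0, so R_B = 39198/699.1 = 56.07 kip.
Moment equilibrium about A: M_A = Σ(load moments about A) − R_B·L = 996.9 − 56.07×12.8 = 279.1 kip·ft.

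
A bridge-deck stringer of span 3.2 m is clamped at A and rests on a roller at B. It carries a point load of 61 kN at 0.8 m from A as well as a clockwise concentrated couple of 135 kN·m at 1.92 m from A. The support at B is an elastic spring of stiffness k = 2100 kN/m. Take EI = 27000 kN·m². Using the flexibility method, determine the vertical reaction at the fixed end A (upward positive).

R_A = 34.18 kN

Remove the prop at B; the released (primary) structure is a cantilever built in at A.
Downward deflection at the released point B due to the loads:
  point load 61 at a = 0.8: Pa²(3L − a)/(6EI) = 57.26/EI
  clockwise couple 135 at a = 1.92: M₀a(2L − a)/(2EI) = 580.6/EI
  δ_0 = 637.9/EI
Flexibility coefficient — unit upward force at B: δ_{BB} = L³/(3EI) = 10.92/EI.
With EI = 27000 kN·m²: δ_0 = 0.023625 m and δ_{BB} = 0.000405 m/kN.
Compatibility — the spring shortens by R_B/k under the reaction it provides: δ_0 − R_B·δ_{BB} = R_B/k. With 1/k = 0.000476 m/kN, R_B = δ_0 / (δ_{BB} + 1/k) = 0.023625 / (0.000405 + 0.000476) = 26.82 kN.
Vertical equilibrium: R_A = ΣP − R_B = 61 − 26.82 = 34.18 kN.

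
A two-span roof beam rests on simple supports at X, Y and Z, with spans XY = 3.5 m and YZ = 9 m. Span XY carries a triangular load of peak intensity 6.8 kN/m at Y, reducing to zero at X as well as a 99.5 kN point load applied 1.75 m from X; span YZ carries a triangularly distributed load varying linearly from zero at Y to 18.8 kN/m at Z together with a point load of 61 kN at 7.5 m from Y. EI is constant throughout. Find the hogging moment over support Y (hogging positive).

M_Y = 115.8 kN·m

Release continuity at Y by inserting a hinge; the redundant is the internal moment M_Y. The primary structure is two simply-supported spans XY and YZ.
End slopes at the hinge Y, treating each span as simply supported:
  span XY: triangular load, peak 6.8: w₀L³/(45EI) = 6.479/EI
  span XY: point load 99.5 at a = 1.75: Pab(L + a)/(6LEI) = 76.18/EI
  span YZ: triangular load, peak 18.8: 7w₀L³/(360EI) = 266.5/EI
  span YZ: point load 61 at a = 7.5: Pab(L + b)/(6LEI) = 133.4/EI
  relative rotation θ_0 = (82.66 + 399.9)/EI = 482.6/EI
A unit hogging moment at Y produces rotation L₁/(3EI) + L₂/(3EI) = 4.167/EI.
Slope continuity at Y: θ_0 = M_Y·4.167/EI, so M_Y = 482.6/4.167 = 115.8 kN·m (hogging).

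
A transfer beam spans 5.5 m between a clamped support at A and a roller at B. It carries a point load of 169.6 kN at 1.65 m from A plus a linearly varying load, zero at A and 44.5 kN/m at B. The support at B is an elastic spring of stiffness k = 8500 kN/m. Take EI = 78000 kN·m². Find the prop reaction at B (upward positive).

R_B = 75.43 kN

Choose R_B as the redundant. The primary structure is the cantilever fixed at A.
Downward deflection at the released point B due to the loads:
  point load 169.6 at a = 1.65: Pa²(3L − a)/(6EI) = 1143/EI
  triangular load, peak 44.5 at the free end: 11w₀L⁴/(120EI) = 3733/EI
  δ_0 = 4875/EI
Flexibility coefficient — unit upward force at B: δ_{BB} = L³/(3EI) = 55.46/EI.
With EI = 78000 kN·m²: δ_0 = 0.062506 m and δ_{BB} = 0.000711 m/kN.
Compatibility — the spring shortens by R_B/k under the reaction it provides: δ_0 − R_B·δ_{BB} = R_B/k. With 1/k = 0.000118 m/kN, R_B = δ_0 / (δ_{BB} + 1/k) = 0.062506 / (0.000711 + 0.000118) = 75.43 kN.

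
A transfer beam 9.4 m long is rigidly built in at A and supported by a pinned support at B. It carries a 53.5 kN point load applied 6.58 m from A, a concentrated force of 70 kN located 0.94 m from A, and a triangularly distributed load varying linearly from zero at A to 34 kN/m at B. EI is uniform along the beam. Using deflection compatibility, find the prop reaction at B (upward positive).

Release the roller at B. Primary structure: cantilever fixed at A.
Deflection at B on the released cantilever, summing each load's contribution:
  point load 53.5 at a = 6.58: Pa²(3L − a)/(6EI) = 8347/EI
  point load 70 at a = 0.94: Pa²(3L − a)/(6EI) = 281/EI
  triangular load, peak 34 at the free end: 11w₀L⁴/(120EI) = 24333/EI
  δ_0 = 32961/EI
Flexibility coefficient — unit upward force at B: δ_{BB} = L³/(3EI) = 276.9/EI.
Compatibility at B: δ_0 − R_B·δ_{BB} = 0, so R_B = 32961/276.9 = 119.1 kN.

R_B = 119.1 kN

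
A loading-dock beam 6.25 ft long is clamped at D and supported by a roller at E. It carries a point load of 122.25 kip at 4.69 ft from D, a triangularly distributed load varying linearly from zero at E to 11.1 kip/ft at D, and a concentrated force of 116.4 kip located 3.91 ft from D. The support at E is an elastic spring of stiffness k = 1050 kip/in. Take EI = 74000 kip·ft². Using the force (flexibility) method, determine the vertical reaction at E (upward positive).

Release the roller at E. Primary structure: cantilever fixed at D.
Free-end deflection of the primary structure under the applied loading (downward +):
  point load 122.25 at a = 4.69: Pa²(3L − a)/(6EI) = 6301/EI
  triangular load, peak 11.1 at the fixed end: w₀L⁴/(30EI) = 564.6/EI
  point load 116.4 at a = 3.91: Pa²(3L − a)/(6EI) = 4401/EI
  δ_0 = 11267/EI
Tip deflection under a unit load at E: L³/(3EI) = 81.38/EI.
With EI = 74000 kip·ft²: δ_0 = 0.15226 ft and δ_{EE} = 0.0011 ft/kip.
Compatibility — the spring shortens by R_E/k under the reaction it provides: δ_0 − R_E·δ_{EE} = R_E/k. With 1/k = 1/(1050×12) ft/kip = 0.000079 ft/kip, R_E = δ_0 / (δ_{EE} + 1/k) = 0.15226 / (0.0011 + 0.000079) = 129.1 kip.

R_E = 129.1 kip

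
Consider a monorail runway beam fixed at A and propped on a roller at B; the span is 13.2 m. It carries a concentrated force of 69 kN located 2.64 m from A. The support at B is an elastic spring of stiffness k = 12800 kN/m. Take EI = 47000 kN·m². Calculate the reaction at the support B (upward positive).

R_B = 3.846 kN

Take the reaction at B as the redundant and release it; the primary structure is a cantilever fixed at A.
Primary-structure tip deflection at B by superposition:
  point load 69 at a = 2.64: Pa²(3L − a)/(6EI) = 2962/EI
Tip deflection under a unit load at B: L³/(3EI) = 766.7/EI.
With EI = 47000 kN·m²: δ_0 = 0.063029 m and δ_{BB} = 0.016312 m/kN.
Compatibility — the spring shortens by R_B/k under the reaction it provides: δ_0 − R_B·δ_{BB} = R_B/k. With 1/k = 0.000078 m/kN, R_B = δ_0 / (δ_{BB} + 1/k) = 0.063029 / (0.016312 + 0.000078) = 3.846 kN.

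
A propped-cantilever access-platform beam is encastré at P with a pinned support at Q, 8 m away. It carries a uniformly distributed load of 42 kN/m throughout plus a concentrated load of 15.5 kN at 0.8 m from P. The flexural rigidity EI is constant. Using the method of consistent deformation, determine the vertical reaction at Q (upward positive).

Take the reaction at Q as the redundant and release it; the primary structure is a cantilever fixed at P.
Downward deflection at the released point Q due to the loads:
  UDL 42: wL⁴/(8EI) = 21504/EI
  point load 15.5 at a = 0.8: Pa²(3L − a)/(6EI) = 38.36/EI
  δ_0 = 21542/EI
Tip deflection under a unit load at Q: L³/(3EI) = 170.7/EI.
Compatibility at Q: δ_0 − R_Q·δ_{QQ} = 0, so R_Q = 21542/170.7 = 126.2 kN.

R_Q = 126.2 kN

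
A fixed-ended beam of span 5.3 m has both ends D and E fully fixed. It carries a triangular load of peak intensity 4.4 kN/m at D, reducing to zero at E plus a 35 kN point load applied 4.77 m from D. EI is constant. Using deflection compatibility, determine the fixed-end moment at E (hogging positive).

M_E = 19.15 kN·m

Take the two fixed-end moments M_D, M_E as redundants; the released structure is the simple span DE.
Simple-span end rotations at D and E under the given loads:
  at D: triangular load, peak 4.4: w₀L³/(45EI) = 14.56/EI
  at E: triangular load, peak 4.4: 7w₀L³/(360EI) = 12.74/EI
  at D: point load 35 at a = 4.77: Pab(L + b)/(6LEI) = 16.22/EI
  at E: point load 35 at a = 4.77: Pab(L + a)/(6LEI) = 28.02/EI
  θ_D0 = 30.78/EI,  θ_E0 = 40.76/EI
Flexibility coefficients: a unit moment at one end gives L/(3EI) there and L/(6EI) at the far end, so f₁₁ = f₂₂ = 1.767/EI and f₁₂ = f₂₁ = 0.8833/EI.
Compatibility — zero rotation at each built-in end:
  1.767 M_D + 0.8833 M_E = 30.78
  0.8833 M_D + 1.767 M_E = 40.76
Solving the pair gives M_D = 7.849 kN·m and M_E = 19.15 kN·m (hogging).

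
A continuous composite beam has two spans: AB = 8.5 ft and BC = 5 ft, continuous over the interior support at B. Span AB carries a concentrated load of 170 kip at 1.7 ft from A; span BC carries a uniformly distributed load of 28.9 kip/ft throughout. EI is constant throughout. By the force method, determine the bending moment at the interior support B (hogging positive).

Take M_B as the redundant. Released structure: two simple spans AB and BC with a hinge at B.
Discontinuity in slope at B on the released structure — sum the simple-span end rotations:
  span AB: point load 170 at a = 1.7: Pab(L + a)/(6LEI) = 393/EI
  span BC: UDL 28.9: wL³/(24EI) = 150.5/EI
  relative rotation θ_0 = (393 + 150.5)/EI = 543.6/EI
A unit hogging moment at B produces rotation L₁/(3EI) + L₂/(3EI) = 4.5/EI.
Compatibility: M_B·(L₁+L₂)/(3EI) = θ_0, giving M_B = 120.8 kip·ft (hogging).

M_B = 120.8 kip·ft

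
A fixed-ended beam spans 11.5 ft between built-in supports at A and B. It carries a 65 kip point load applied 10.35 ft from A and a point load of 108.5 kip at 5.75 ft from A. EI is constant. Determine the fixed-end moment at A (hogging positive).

Take the two fixed-end moments M_A, M_B as redundants; the released structure is the simple span AB.
End rotations of the released simple span under the applied load (×1/EI):
  at A: point load 65 at a = 10.35: Pab(L + b)/(6LEI) = 141.8/EI
  at B: point load 65 at a = 10.35: Pab(L + a)/(6LEI) = 245/EI
  at A: point load 108.5 at a = 5.75: Pab(L + b)/(6LEI) = 896.8/EI
  at B: point load 108.5 at a = 5.75: Pab(L + a)/(6LEI) = 896.8/EI
  θ_A0 = 1039/EI,  θ_B0 = 1142/EI
Flexibility coefficients: a unit moment at one end gives L/(3EI) there and L/(6EI) at the far end, so f₁₁ = f₂₂ = 3.833/EI and f₁₂ = f₂₁ = 1.917/EI.
Compatibility — zero rotation at each built-in end:
  3.833 M_A + 1.917 M_B = 1039
  1.917 M_A + 3.833 M_B = 1142
Solving the pair gives M_A = 162.7 kip·ft and M_B = 216.5 kip·ft (hogging).

M_A = 162.7 kip·ft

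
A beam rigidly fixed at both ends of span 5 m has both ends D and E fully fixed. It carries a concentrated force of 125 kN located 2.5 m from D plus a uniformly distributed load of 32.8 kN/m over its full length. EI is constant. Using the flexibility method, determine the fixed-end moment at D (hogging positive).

M_D = 146.5 kN·m

Release both end moments; the primary structure is a simply-supported span DE with redundants M_D and M_E.
Simple-span end rotations at D and E under the given loads:
  at D: point load 125 at a = 2.5: Pab(L + b)/(6LEI) = 195.3/EI
  at E: point load 125 at a = 2.5: Pab(L + a)/(6LEI) = 195.3/EI
  at D: UDL 32.8: wL³/(24EI) = 170.8/EI
  at E: UDL 32.8: wL³/(24EI) = 170.8/EI
  θ_D0 = 366.1/EI,  θ_E0 = 366.1/EI
Flexibility coefficients: a unit moment at one end gives L/(3EI) there and L/(6EI) at the far end, so f₁₁ = f₂₂ = 1.667/EI and f₁₂ = f₂₁ = 0.8333/EI.
Compatibility — zero rotation at each built-in end:
  1.667 M_D + 0.8333 M_E = 366.1
  0.8333 M_D + 1.667 M_E = 366.1
Solving the pair gives M_D = 146.5 kN·m and M_E = 146.5 kN·m (hogging).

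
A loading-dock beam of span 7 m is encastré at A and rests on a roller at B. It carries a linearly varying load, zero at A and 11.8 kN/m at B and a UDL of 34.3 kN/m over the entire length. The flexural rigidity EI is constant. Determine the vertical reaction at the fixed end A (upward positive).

R_A = 168.6 kN

Remove the prop at B; the released (primary) structure is a cantilever built in at A.
Downward deflection at the released point B due to the loads:
  triangular load, peak 11.8 at the free end: 11w₀L⁴/(120EI) = 2597/EI
  UDL 34.3: wL⁴/(8EI) = 10294/EI
  δ_0 = 12891/EI
Flexibility coefficient — unit upward force at B: δ_{BB} = L³/(3EI) = 114.3/EI.
The prop prevents deflection at B: R_B = δ_0/δ_{BB} = 12891/114.3 = 112.8 kN.
Vertical equilibrium: R_A = ΣP − R_B = 281.4 − 112.8 = 168.6 kN.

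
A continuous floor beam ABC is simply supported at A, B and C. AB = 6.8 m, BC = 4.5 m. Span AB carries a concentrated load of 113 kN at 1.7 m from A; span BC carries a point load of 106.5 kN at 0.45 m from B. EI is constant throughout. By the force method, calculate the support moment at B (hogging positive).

Release continuity at B by inserting a hinge; the redundant is the internal moment M_B. The primary structure is two simply-supported spans AB and BC.
Discontinuity in slope at B on the released structure — sum the simple-span end rotations:
  span AB: point load 113 at a = 1.7: Pab(L + a)/(6LEI) = 204.1/EI
  span BC: point load 106.5 at a = 0.45: Pab(L + b)/(6LEI) = 61.46/EI
  relative rotation θ_0 = (204.1 + 61.46)/EI = 265.6/EI
A unit hogging moment at B produces rotation L₁/(3EI) + L₂/(3EI) = 3.767/EI.
Compatibility: M_B·(L₁+L₂)/(3EI) = θ_0, giving M_B = 70.51 kN·m (hogging).

M_B = 70.51 kN·m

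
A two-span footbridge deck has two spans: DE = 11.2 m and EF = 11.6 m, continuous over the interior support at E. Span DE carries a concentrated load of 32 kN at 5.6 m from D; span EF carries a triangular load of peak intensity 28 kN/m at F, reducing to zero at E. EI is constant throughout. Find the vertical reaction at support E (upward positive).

Insert a hinge at E; M_E is the redundant, and each span becomes simply supported.
Rotations at E on the released spans (each span's end-slope, ×1/EI):
  span DE: point load 32 at a = 5.6: Pab(L + a)/(6LEI) = 250.9/EI
  span EF: triangular load, peak 28: 7w₀L³/(360EI) = 849.8/EI
  relative rotation θ_0 = (250.9 + 849.8)/EI = 1101/EI
A unit hogging moment at E produces rotation L₁/(3EI) + L₂/(3EI) = 7.6/EI.
Slope continuity at E: θ_0 = M_E·7.6/EI, so M_E = 1101/7.6 = 144.8 kN·m (hogging).
Span DE, ΣM about D with M_E applied at E: R_E^{DE}·11.2 = 179.2 + 144.8, so R_E^{DE} = 28.93 kN and R_D = 32 − 28.93 = 3.069 kN.
Span EF, ΣM about F: R_E^{EF}·11.6 = 627.9 + 144.8, so R_E^{EF} = 66.62 kN and R_F = 162.4 − 66.62 = 95.78 kN.
R_E = 28.93 + 66.62 = 95.55 kN.

R_E = 95.55 kN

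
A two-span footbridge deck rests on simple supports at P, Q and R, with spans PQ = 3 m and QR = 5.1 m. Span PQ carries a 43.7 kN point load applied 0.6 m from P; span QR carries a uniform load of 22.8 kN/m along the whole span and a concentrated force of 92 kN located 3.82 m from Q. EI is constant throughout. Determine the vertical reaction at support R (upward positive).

Release continuity at Q by inserting a hinge; the redundant is the internal moment M_Q. The primary structure is two simply-supported spans PQ and QR.
End slopes at the hinge Q, treating each span as simply supported:
  span PQ: point load 43.7 at a = 0.6: Pab(L + a)/(6LEI) = 12.59/EI
  span QR: UDL 22.8: wL³/(24EI) = 126/EI
  span QR: point load 92 at a = 3.82: Pab(L + b)/(6LEI) = 93.79/EI
  relative rotation θ_0 = (12.59 + 219.8)/EI = 232.4/EI
A unit hogging moment at Q produces rotation L₁/(3EI) + L₂/(3EI) = 2.7/EI.
Compatibility: M_Q·(L₁+L₂)/(3EI) = θ_0, giving M_Q = 86.07 kN·m (hogging).
Span QR, ΣM about R: R_Q^{QR}·5.1 = 414.3 + 86.07, so R_Q^{QR} = 98.11 kN and R_R = 208.3 − 98.11 = 110.2 kN.

R_R = 110.2 kN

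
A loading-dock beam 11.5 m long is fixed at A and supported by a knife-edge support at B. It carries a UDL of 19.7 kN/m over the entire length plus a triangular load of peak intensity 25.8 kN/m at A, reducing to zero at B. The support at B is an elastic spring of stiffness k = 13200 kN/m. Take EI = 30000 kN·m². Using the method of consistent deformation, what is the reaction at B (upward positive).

Release the roller at B. Primary structure: cantilever fixed at A.
Deflection at B on the released cantilever, summing each load's contribution:
  UDL 19.7: wL⁴/(8EI) = 43069/EI
  triangular load, peak 25.8 at the fixed end: w₀L⁴/(30EI) = 15041/EI
  δ_0 = 58111/EI
Tip deflection under a unit load at B: L³/(3EI) = 507/EI.
With EI = 30000 kN·m²: δ_0 = 1.937 m and δ_{BB} = 0.016899 m/kN.
Compatibility — the spring shortens by R_B/k under the reaction it provides: δ_0 − R_B·δ_{BB} = R_B/k. With 1/k = 0.000076 m/kN, R_B = δ_0 / (δ_{BB} + 1/k) = 1.937 / (0.016899 + 0.000076) = 114.1 kN.

R_B = 114.1 kN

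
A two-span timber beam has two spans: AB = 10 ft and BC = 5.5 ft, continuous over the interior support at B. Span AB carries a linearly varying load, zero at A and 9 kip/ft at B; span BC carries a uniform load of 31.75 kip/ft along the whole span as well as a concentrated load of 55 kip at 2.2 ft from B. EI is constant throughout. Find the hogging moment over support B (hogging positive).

M_B = 101.9 kip·ft

Release continuity at B by inserting a hinge; the redundant is the internal moment M_B. The primary structure is two simply-supported spans AB and BC.
Discontinuity in slope at B on the released structure — sum the simple-span end rotations:
  span AB: triangular load, peak 9: w₀L³/(45EI) = 200/EI
  span BC: UDL 31.75: wL³/(24EI) = 220.1/EI
  span BC: point load 55 at a = 2.2: Pab(L + b)/(6LEI) = 106.5/EI
  relative rotation θ_0 = (200 + 326.6)/EI = 526.6/EI
A unit hogging moment at B produces rotation L₁/(3EI) + L₂/(3EI) = 5.167/EI.
Slope continuity at B: θ_0 = M_B·5.167/EI, so M_B = 526.6/5.167 = 101.9 kip·ft (hogging).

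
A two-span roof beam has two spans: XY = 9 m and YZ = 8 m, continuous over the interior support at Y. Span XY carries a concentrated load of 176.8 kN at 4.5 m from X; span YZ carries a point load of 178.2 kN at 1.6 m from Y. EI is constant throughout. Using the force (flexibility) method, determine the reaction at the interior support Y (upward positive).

R_Y = 291.1 kN

Take M_Y as the redundant. Released structure: two simple spans XY and YZ with a hinge at Y.
Discontinuity in slope at Y on the released structure — sum the simple-span end rotations:
  span XY: point load 176.8 at a = 4.5: Pab(L + a)/(6LEI) = 895/EI
  span YZ: point load 178.2 at a = 1.6: Pab(L + b)/(6LEI) = 547.4/EI
  relative rotation θ_0 = (895 + 547.4)/EI = 1442/EI
A unit hogging moment at Y produces rotation L₁/(3EI) + L₂/(3EI) = 5.667/EI.
Compatibility: M_Y·(L₁+L₂)/(3EI) = θ_0, giving M_Y = 254.6 kN·m (hogging).
Span XY, ΣM about X with M_Y applied at Y: R_Y^{XY}·9 = 795.6 + 254.6, so R_Y^{XY} = 116.7 kN and R_X = 176.8 − 116.7 = 60.12 kN.
Span YZ, ΣM about Z: R_Y^{YZ}·8 = 1140 + 254.6, so R_Y^{YZ} = 174.4 kN and R_Z = 178.2 − 174.4 = 3.821 kN.
R_Y = 116.7 + 174.4 = 291.1 kN.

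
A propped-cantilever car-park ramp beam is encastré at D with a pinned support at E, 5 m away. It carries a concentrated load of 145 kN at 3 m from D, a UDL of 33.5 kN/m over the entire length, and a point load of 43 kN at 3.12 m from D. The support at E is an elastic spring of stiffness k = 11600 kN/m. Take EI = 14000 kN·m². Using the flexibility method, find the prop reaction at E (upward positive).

Choose R_E as the redundant. The primary structure is the cantilever fixed at D.
Downward deflection at the released point E due to the loads:
  point load 145 at a = 3: Pa²(3L − a)/(6EI) = 2610/EI
  UDL 33.5: wL⁴/(8EI) = 2617/EI
  point load 43 at a = 3.12: Pa²(3L − a)/(6EI) = 828.8/EI
  δ_0 = 6056/EI
Tip deflection under a unit load at E: L³/(3EI) = 41.67/EI.
With EI = 14000 kN·m²: δ_0 = 0.43257 m and δ_{EE} = 0.002976 m/kN.
Compatibility — the spring shortens by R_E/k under the reaction it provides: δ_0 − R_E·δ_{EE} = R_E/k. With 1/k = 0.000086 m/kN, R_E = δ_0 / (δ_{EE} + 1/k) = 0.43257 / (0.002976 + 0.000086) = 141.3 kN.

R_E = 141.3 kN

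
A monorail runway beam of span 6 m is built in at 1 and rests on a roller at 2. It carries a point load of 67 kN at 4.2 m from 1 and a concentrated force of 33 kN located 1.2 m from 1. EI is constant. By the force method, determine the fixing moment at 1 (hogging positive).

Choose R_2 as the redundant. The primary structure is the cantilever fixed at 1.
Free-end deflection of the primary structure under the applied loading (downward +):
  point load 67 at a = 4.2: Pa²(3L − a)/(6EI) = 2718/EI
  point load 33 at a = 1.2: Pa²(3L − a)/(6EI) = 133.1/EI
  δ_0 = 2851/EI
Flexibility coefficient — unit upward force at 2: δ_{22} = L³/(3EI) = 72/EI.
The prop prevents deflection at 2: R_2 = δ_0/δ_{22} = 2851/72 = 39.6 kN.
Moment equilibrium about 1: M_1 = Σ(load moments about 1) − R_2·L = 321 − 39.6×6 = 83.39 kN·m.

M_1 = 83.39 kN·m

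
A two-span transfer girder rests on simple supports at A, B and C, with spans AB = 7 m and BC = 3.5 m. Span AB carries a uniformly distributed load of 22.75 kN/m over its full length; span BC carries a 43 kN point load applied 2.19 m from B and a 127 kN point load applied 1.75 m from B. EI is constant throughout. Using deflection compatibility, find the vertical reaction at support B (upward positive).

R_B = 214.4 kN

Release continuity at B by inserting a hinge; the redundant is the internal moment M_B. The primary structure is two simply-supported spans AB and BC.
Discontinuity in slope at B on the released structure — sum the simple-span end rotations:
  span AB: UDL 22.75: wL³/(24EI) = 325.1/EI
  span BC: point load 43 at a = 2.19: Pab(L + b)/(6LEI) = 28.26/EI
  span BC: point load 127 at a = 1.75: Pab(L + b)/(6LEI) = 97.23/EI
  relative rotation θ_0 = (325.1 + 125.5)/EI = 450.6/EI
A unit hogging moment at B produces rotation L₁/(3EI) + L₂/(3EI) = 3.5/EI.
Slope continuity at B: θ_0 = M_B·3.5/EI, so M_B = 450.6/3.5 = 128.8 kN·m (hogging).
Span AB, ΣM about A with M_B applied at B: R_B^{AB}·7 = 557.4 + 128.8, so R_B^{AB} = 98.02 kN and R_A = 159.2 − 98.02 = 61.23 kN.
Span BC, ΣM about C: R_B^{BC}·3.5 = 278.6 + 128.8, so R_B^{BC} = 116.4 kN and R_C = 170 − 116.4 = 53.62 kN.
R_B = 98.02 + 116.4 = 214.4 kN.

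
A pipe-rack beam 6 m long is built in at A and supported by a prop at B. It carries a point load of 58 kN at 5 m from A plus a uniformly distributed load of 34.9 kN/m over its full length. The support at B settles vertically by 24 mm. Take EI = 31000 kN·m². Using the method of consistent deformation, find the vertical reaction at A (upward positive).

Remove the prop at B; the released (primary) structure is a cantilever built in at A.
Deflection at B on the released cantilever, summing each load's contribution:
  point load 58 at a = 5: Pa²(3L − a)/(6EI) = 3142/EI
  UDL 34.9: wL⁴/(8EI) = 5654/EI
  δ_0 = 8795/EI
Flexibility coefficient — unit upward force at B: δ_{BB} = L³/(3EI) = 72/EI.
With EI = 31000 kN·m²: δ_0 = 0.28372 m and δ_{BB} = 0.002323 m/kN.
Compatibility — the beam at B must follow the support down by 0.024 m: δ_0 − R_B·δ_{BB} = 0.024, so R_B = (0.28372 − 0.024)/0.002323 = 111.8 kN.
Vertical equilibrium: R_A = ΣP − R_B = 267.4 − 111.8 = 155.6 kN.

R_A = 155.6 kN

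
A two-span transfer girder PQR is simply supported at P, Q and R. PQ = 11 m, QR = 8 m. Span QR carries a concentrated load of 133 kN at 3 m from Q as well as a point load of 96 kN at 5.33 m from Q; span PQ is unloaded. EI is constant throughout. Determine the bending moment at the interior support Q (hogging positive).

Take M_Q as the redundant. Released structure: two simple spans PQ and QR with a hinge at Q.
Discontinuity in slope at Q on the released structure — sum the simple-span end rotations:
  span QR: point load 133 at a = 3: Pab(L + b)/(6LEI) = 540.3/EI
  span QR: point load 96 at a = 5.33: Pab(L + b)/(6LEI) = 303.7/EI
  relative rotation θ_0 = (0 + 844)/EI = 844/EI
A unit hogging moment at Q produces rotation L₁/(3EI) + L₂/(3EI) = 6.333/EI.
Compatibility: M_Q·(L₁+L₂)/(3EI) = θ_0, giving M_Q = 133.3 kN·m (hogging).

M_Q = 133.3 kN·m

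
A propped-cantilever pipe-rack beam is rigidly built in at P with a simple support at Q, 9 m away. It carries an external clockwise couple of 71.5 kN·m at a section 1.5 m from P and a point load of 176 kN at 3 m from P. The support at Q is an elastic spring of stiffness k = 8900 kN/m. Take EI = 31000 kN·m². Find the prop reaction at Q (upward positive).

Take the reaction at Q as the redundant and release it; the primary structure is a cantilever fixed at P.
Downward deflection at the released point Q due to the loads:
  clockwise couple 71.5 at a = 1.5: M₀a(2L − a)/(2EI) = 884.8/EI
  point load 176 at a = 3: Pa²(3L − a)/(6EI) = 6336/EI
  δ_0 = 7221/EI
Flexibility coefficient — unit upward force at Q: δ_{QQ} = L³/(3EI) = 243/EI.
With EI = 31000 kN·m²: δ_0 = 0.23293 m and δ_{QQ} = 0.007839 m/kN.
Compatibility — the spring shortens by R_Q/k under the reaction it provides: δ_0 − R_Q·δ_{QQ} = R_Q/k. With 1/k = 0.000112 m/kN, R_Q = δ_0 / (δ_{QQ} + 1/k) = 0.23293 / (0.007839 + 0.000112) = 29.3 kN.

R_Q = 29.3 kN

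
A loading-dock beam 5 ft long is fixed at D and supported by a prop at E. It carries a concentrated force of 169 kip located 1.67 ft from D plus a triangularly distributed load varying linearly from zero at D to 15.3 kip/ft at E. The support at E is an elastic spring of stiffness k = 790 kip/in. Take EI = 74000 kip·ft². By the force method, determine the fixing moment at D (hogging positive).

Remove the prop at E; the released (primary) structure is a cantilever built in at D.
Free-end deflection of the primary structure under the applied loading (downward +):
  point load 169 at a = 1.67: Pa²(3L − a)/(6EI) = 1047/EI
  triangular load, peak 15.3 at the free end: 11w₀L⁴/(120EI) = 876.6/EI
  δ_0 = 1924/EI
Tip deflection under a unit load at E: L³/(3EI) = 41.67/EI.
With EI = 74000 kip·ft²: δ_0 = 0.025996 ft and δ_{EE} = 0.000563 ft/kip.
Compatibility — the spring shortens by R_E/k under the reaction it provides: δ_0 − R_E·δ_{EE} = R_E/k. With 1/k = 1/(790×12) ft/kip = 0.000105 ft/kip, R_E = δ_0 / (δ_{EE} + 1/k) = 0.025996 / (0.000563 + 0.000105) = 38.88 kip.
Moment equilibrium about D: M_D = Σ(load moments about D) − R_E·L = 409.7 − 38.88×5 = 215.3 kip·ft.

M_D = 215.3 kip·ft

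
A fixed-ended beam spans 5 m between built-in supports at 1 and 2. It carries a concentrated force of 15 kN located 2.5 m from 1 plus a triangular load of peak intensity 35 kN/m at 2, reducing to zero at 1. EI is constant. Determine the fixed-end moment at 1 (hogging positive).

M_1 = 38.54 kN·m

Release both end moments; the primary structure is a simply-supported span 12 with redundants M_1 and M_2.
Simple-span end rotations at 1 and 2 under the given loads:
  at 1: point load 15 at a = 2.5: Pab(L + b)/(6LEI) = 23.44/EI
  at 2: point load 15 at a = 2.5: Pab(L + a)/(6LEI) = 23.44/EI
  at 1: triangular load, peak 35: 7w₀L³/(360EI) = 85.07/EI
  at 2: triangular load, peak 35: w₀L³/(45EI) = 97.22/EI
  θ_10 = 108.5/EI,  θ_20 = 120.7/EI
Flexibility coefficients: a unit moment at one end gives L/(3EI) there and L/(6EI) at the far end, so f₁₁ = f₂₂ = 1.667/EI and f₁₂ = f₂₁ = 0.8333/EI.
Compatibility — zero rotation at each built-in end:
  1.667 M_1 + 0.8333 M_2 = 108.5
  0.8333 M_1 + 1.667 M_2 = 120.7
Solving the pair gives M_1 = 38.54 kN·m and M_2 = 53.12 kN·m (hogging).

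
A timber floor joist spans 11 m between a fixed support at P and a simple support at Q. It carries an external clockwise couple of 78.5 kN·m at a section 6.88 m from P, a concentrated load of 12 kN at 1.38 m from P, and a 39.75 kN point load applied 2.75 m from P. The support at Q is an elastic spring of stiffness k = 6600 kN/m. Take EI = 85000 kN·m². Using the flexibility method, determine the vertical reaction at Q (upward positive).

Remove the prop at Q; the released (primary) structure is a cantilever built in at P.
Primary-structure tip deflection at Q by superposition:
  clockwise couple 78.5 at a = 6.88: M₀a(2L − a)/(2EI) = 4083/EI
  point load 12 at a = 1.38: Pa²(3L − a)/(6EI) = 120.4/EI
  point load 39.75 at a = 2.75: Pa²(3L − a)/(6EI) = 1516/EI
  δ_0 = 5719/EI
Flexibility coefficient — unit upward force at Q: δ_{QQ} = L³/(3EI) = 443.7/EI.
With EI = 85000 kN·m²: δ_0 = 0.067282 m and δ_{QQ} = 0.00522 m/kN.
Compatibility — the spring shortens by R_Q/k under the reaction it provides: δ_0 − R_Q·δ_{QQ} = R_Q/k. With 1/k = 0.000152 m/kN, R_Q = δ_0 / (δ_{QQ} + 1/k) = 0.067282 / (0.00522 + 0.000152) = 12.53 kN.

R_Q = 12.53 kN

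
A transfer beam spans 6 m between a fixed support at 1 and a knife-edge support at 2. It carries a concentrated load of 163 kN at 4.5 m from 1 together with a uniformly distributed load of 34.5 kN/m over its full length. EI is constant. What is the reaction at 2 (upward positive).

Take the reaction at 2 as the redundant and release it; the primary structure is a cantilever fixed at 1.
Free-end deflection of the primary structure under the applied loading (downward +):
  point load 163 at a = 4.5: Pa²(3L − a)/(6EI) = 7427/EI
  UDL 34.5: wL⁴/(8EI) = 5589/EI
  δ_0 = 13016/EI
Tip deflection under a unit load at 2: L³/(3EI) = 72/EI.
The prop prevents deflection at 2: R_2 = δ_0/δ_{22} = 13016/72 = 180.8 kN.

R_2 = 180.8 kN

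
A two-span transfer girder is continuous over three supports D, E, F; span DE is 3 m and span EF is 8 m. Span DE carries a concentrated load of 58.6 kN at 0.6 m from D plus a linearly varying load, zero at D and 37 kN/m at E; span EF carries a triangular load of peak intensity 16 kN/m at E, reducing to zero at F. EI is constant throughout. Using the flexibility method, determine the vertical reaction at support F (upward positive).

Insert a hinge at E; M_E is the redundant, and each span becomes simply supported.
Discontinuity in slope at E on the released structure — sum the simple-span end rotations:
  span DE: point load 58.6 at a = 0.6: Pab(L + a)/(6LEI) = 16.88/EI
  span DE: triangular load, peak 37: w₀L³/(45EI) = 22.2/EI
  span EF: triangular load, peak 16: w₀L³/(45EI) = 182/EI
  relative rotation θ_0 = (39.08 + 182)/EI = 221.1/EI
A unit hogging moment at E produces rotation L₁/(3EI) + L₂/(3EI) = 3.667/EI.
Slope continuity at E: θ_0 = M_E·3.667/EI, so M_E = 221.1/3.667 = 60.31 kN·m (hogging).
Span EF, ΣM about F: R_E^{EF}·8 = 341.3 + 60.31, so R_E^{EF} = 50.2 kN and R_F = 64 − 50.2 = 13.8 kN.

R_F = 13.8 kN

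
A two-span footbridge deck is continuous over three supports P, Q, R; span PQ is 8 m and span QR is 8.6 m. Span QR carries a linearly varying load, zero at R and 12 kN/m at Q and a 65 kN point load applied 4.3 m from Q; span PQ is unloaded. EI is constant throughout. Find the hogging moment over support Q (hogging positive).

Insert a hinge at Q; M_Q is the redundant, and each span becomes simply supported.
Discontinuity in slope at Q on the released structure — sum the simple-span end rotations:
  span QR: triangular load, peak 12: w₀L³/(45EI) = 169.6/EI
  span QR: point load 65 at a = 4.3: Pab(L + b)/(6LEI) = 300.5/EI
  relative rotation θ_0 = (0 + 470.1)/EI = 470.1/EI
A unit hogging moment at Q produces rotation L₁/(3EI) + L₂/(3EI) = 5.533/EI.
Compatibility: M_Q·(L₁+L₂)/(3EI) = θ_0, giving M_Q = 84.95 kN·m (hogging).

M_Q = 84.95 kN·m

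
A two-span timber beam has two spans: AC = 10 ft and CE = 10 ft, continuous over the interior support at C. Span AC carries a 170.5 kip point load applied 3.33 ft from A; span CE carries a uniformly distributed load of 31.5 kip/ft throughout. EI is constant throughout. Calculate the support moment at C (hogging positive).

Take M_C as the redundant. Released structure: two simple spans AC and CE with a hinge at C.
Discontinuity in slope at C on the released structure — sum the simple-span end rotations:
  span AC: point load 170.5 at a = 3.33: Pab(L + a)/(6LEI) = 841.3/EI
  span CE: UDL 31.5: wL³/(24EI) = 1312/EI
  relative rotation θ_0 = (841.3 + 1312)/EI = 2154/EI
A unit hogging moment at C produces rotation L₁/(3EI) + L₂/(3EI) = 6.667/EI.
Slope continuity at C: θ_0 = M_C·6.667/EI, so M_C = 2154/6.667 = 323.1 kip·ft (hogging).

M_C = 323.1 kip·ft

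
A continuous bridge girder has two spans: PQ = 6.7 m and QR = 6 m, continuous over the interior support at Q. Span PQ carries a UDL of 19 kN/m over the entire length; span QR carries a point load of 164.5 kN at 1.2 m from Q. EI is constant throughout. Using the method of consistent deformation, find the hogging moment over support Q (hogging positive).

M_Q = 123.4 kN·m

Insert a hinge at Q; M_Q is the redundant, and each span becomes simply supported.
Discontinuity in slope at Q on the released structure — sum the simple-span end rotations:
  span PQ: UDL 19: wL³/(24EI) = 238.1/EI
  span QR: point load 164.5 at a = 1.2: Pab(L + b)/(6LEI) = 284.3/EI
  relative rotation θ_0 = (238.1 + 284.3)/EI = 522.4/EI
A unit hogging moment at Q produces rotation L₁/(3EI) + L₂/(3EI) = 4.233/EI.
Compatibility: M_Q·(L₁+L₂)/(3EI) = θ_0, giving M_Q = 123.4 kN·m (hogging).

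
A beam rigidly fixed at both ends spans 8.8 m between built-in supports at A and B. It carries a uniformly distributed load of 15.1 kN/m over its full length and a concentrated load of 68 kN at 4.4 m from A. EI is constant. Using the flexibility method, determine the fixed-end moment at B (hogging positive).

M_B = 172.2 kN·m

Release both end moments; the primary structure is a simply-supported span AB with redundants M_A and M_B.
End rotations of the released simple span under the applied load (×1/EI):
  at A: UDL 15.1: wL³/(24EI) = 428.8/EI
  at B: UDL 15.1: wL³/(24EI) = 428.8/EI
  at A: point load 68 at a = 4.4: Pab(L + b)/(6LEI) = 329.1/EI
  at B: point load 68 at a = 4.4: Pab(L + a)/(6LEI) = 329.1/EI
  θ_A0 = 757.9/EI,  θ_B0 = 757.9/EI
Flexibility coefficients: a unit moment at one end gives L/(3EI) there and L/(6EI) at the far end, so f₁₁ = f₂₂ = 2.933/EI and f₁₂ = f₂₁ = 1.467/EI.
Compatibility — zero rotation at each built-in end:
  2.933 M_A + 1.467 M_B = 757.9
  1.467 M_A + 2.933 M_B = 757.9
Solving the pair gives M_A = 172.2 kN·m and M_B = 172.2 kN·m (hogging).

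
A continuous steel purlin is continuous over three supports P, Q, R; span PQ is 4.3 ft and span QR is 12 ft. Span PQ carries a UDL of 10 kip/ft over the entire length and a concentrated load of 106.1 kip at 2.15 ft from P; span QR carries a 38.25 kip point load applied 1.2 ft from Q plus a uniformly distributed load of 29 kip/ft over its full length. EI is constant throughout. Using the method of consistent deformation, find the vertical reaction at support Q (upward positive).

R_Q = 422.6 kip

Insert a hinge at Q; M_Q is the redundant, and each span becomes simply supported.
End slopes at the hinge Q, treating each span as simply supported:
  span PQ: UDL 10: wL³/(24EI) = 33.13/EI
  span PQ: point load 106.1 at a = 2.15: Pab(L + a)/(6LEI) = 122.6/EI
  span QR: point load 38.25 at a = 1.2: Pab(L + b)/(6LEI) = 157/EI
  span QR: UDL 29: wL³/(24EI) = 2088/EI
  relative rotation θ_0 = (155.7 + 2245)/EI = 2401/EI
A unit hogging moment at Q produces rotation L₁/(3EI) + L₂/(3EI) = 5.433/EI.
Slope continuity at Q: θ_0 = M_Q·5.433/EI, so M_Q = 2401/5.433 = 441.8 kip·ft (hogging).
Span PQ, ΣM about P with M_Q applied at Q: R_Q^{PQ}·4.3 = 320.6 + 441.8, so R_Q^{PQ} = 177.3 kip and R_P = 149.1 − 177.3 = -28.21 kip.
Span QR, ΣM about R: R_Q^{QR}·12 = 2501 + 441.8, so R_Q^{QR} = 245.2 kip and R_R = 386.2 − 245.2 = 141 kip.
R_Q = 177.3 + 245.2 = 422.6 kip.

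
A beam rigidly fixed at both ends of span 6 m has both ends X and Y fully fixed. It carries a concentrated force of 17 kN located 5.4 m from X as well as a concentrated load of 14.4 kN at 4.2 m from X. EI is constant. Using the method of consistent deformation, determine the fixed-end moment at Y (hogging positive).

M_Y = 20.96 kN·m

Take the two fixed-end moments M_X, M_Y as redundants; the released structure is the simple span XY.
On the primary (simply-supported) span, the end slopes from the loading are:
  at X: point load 17 at a = 5.4: Pab(L + b)/(6LEI) = 10.1/EI
  at Y: point load 17 at a = 5.4: Pab(L + a)/(6LEI) = 17.44/EI
  at X: point load 14.4 at a = 4.2: Pab(L + b)/(6LEI) = 23.59/EI
  at Y: point load 14.4 at a = 4.2: Pab(L + a)/(6LEI) = 30.84/EI
  θ_X0 = 33.69/EI,  θ_Y0 = 48.29/EI
Flexibility coefficients: a unit moment at one end gives L/(3EI) there and L/(6EI) at the far end, so f₁₁ = f₂₂ = 2/EI and f₁₂ = f₂₁ = 1/EI.
Compatibility — zero rotation at each built-in end:
  2 M_X + 1 M_Y = 33.69
  1 M_X + 2 M_Y = 48.29
Solving the pair gives M_X = 6.361 kN·m and M_Y = 20.96 kN·m (hogging).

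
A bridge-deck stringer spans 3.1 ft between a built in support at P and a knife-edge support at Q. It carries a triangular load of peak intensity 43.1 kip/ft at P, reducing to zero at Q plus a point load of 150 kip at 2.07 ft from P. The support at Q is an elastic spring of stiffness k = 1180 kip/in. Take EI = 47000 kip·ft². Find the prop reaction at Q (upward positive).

R_Q = 68.47 kip

Release the roller at Q. Primary structure: cantilever fixed at P.
Primary-structure tip deflection at Q by superposition:
  triangular load, peak 43.1 at the fixed end: w₀L⁴/(30EI) = 132.7/EI
  point load 150 at a = 2.07: Pa²(3L − a)/(6EI) = 774.5/EI
  δ_0 = 907.2/EI
Tip deflection under a unit load at Q: L³/(3EI) = 9.93/EI.
With EI = 47000 kip·ft²: δ_0 = 0.019302 ft and δ_{QQ} = 0.000211 ft/kip.
Compatibility — the spring shortens by R_Q/k under the reaction it provides: δ_0 − R_Q·δ_{QQ} = R_Q/k. With 1/k = 1/(1180×12) ft/kip = 0.000071 ft/kip, R_Q = δ_0 / (δ_{QQ} + 1/k) = 0.019302 / (0.000211 + 0.000071) = 68.47 kip.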